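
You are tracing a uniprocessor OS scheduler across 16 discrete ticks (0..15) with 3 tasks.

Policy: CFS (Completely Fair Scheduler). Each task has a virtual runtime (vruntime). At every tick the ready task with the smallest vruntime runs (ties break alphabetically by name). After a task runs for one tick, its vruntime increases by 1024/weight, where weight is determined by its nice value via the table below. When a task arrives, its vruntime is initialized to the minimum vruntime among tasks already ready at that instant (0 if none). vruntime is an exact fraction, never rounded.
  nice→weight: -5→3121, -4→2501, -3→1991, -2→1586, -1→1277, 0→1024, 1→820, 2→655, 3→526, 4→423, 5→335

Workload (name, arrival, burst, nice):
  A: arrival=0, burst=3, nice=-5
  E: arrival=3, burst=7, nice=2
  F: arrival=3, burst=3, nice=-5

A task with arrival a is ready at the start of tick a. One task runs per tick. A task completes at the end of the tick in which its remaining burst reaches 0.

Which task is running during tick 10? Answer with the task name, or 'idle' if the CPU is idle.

t=0: vr[A=0] → run A
t=1: vr[A=1024/3121] → run A
t=2: vr[A=2048/3121] → run A
t=3: vr[E=0 F=0] → run E
t=4: vr[E=1024/655 F=0] → run F
t=5: vr[E=1024/655 F=1024/3121] → run F
t=6: vr[E=1024/655 F=2048/3121] → run F
t=7: vr[E=1024/655] → run E
t=8: vr[E=2048/655] → run E
t=9: vr[E=3072/655] → run E
t=10: vr[E=4096/655] → run E
t=11: vr[E=1024/131] → run E
t=12: vr[E=6144/655] → run E
t=13: (idle)
t=14: (idle)
t=15: (idle)

running at tick 10 = E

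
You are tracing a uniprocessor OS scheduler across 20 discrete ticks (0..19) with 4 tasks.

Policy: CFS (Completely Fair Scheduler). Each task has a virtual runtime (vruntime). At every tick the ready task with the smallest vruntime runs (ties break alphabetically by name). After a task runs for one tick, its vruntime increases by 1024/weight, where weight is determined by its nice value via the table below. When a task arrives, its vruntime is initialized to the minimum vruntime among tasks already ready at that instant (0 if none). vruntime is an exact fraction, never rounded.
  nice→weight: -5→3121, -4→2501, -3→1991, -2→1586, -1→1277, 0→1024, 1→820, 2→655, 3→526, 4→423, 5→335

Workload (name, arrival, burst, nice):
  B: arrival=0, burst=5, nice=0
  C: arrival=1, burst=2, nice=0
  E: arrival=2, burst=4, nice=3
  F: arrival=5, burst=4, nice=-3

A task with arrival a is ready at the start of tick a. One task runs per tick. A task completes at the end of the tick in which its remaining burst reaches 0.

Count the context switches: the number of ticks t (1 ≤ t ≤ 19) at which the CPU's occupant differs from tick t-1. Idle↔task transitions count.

context switches = 11

t=0: vr[B=0] → run B
t=1: vr[B=1 C=1] → run B
t=2: vr[B=2 C=1 E=1] → run C
t=3: vr[B=2 C=2 E=1] → run E
t=4: vr[B=2 C=2 E=775/263] → run B
t=5: vr[B=3 C=2 E=775/263 F=2] → run C
t=6: vr[B=3 E=775/263 F=2] → run F
t=7: vr[B=3 E=775/263 F=5006/1991] → run F
t=8: vr[B=3 E=775/263 F=6030/1991] → run E
t=9: vr[B=3 E=1287/263 F=6030/1991] → run B
t=10: vr[B=4 E=1287/263 F=6030/1991] → run F
t=11: vr[B=4 E=1287/263 F=7054/1991] → run F
t=12: vr[B=4 E=1287/263] → run B
t=13: vr[E=1287/263] → run E
t=14: vr[E=1799/263] → run E
t=15: (idle)
t=16: (idle)
t=17: (idle)
t=18: (idle)
t=19: (idle)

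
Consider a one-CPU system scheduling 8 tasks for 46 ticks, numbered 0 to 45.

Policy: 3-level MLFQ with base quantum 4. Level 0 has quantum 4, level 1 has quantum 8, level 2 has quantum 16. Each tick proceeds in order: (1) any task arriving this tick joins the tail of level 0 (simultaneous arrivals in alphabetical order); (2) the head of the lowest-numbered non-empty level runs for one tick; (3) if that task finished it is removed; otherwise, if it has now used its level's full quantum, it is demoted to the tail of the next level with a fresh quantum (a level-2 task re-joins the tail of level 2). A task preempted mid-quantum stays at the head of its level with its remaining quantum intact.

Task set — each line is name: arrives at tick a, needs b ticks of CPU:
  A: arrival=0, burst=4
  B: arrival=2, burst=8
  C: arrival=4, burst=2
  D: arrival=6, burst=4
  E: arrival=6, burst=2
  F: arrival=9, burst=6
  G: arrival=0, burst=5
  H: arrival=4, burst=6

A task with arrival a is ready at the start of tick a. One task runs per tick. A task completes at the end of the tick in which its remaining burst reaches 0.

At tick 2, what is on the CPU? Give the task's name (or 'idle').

running at tick 2 = A

t=0: L0/L1/L2 = AG/-/- → run A
t=1: L0/L1/L2 = AG/-/- → run A
t=2: L0/L1/L2 = AGB/-/- → run A
t=3: L0/L1/L2 = AGB/-/- → run A
t=4: L0/L1/L2 = GBCH/-/- → run G
t=5: L0/L1/L2 = GBCH/-/- → run G
t=6: L0/L1/L2 = GBCHDE/-/- → run G
t=7: L0/L1/L2 = GBCHDE/-/- → run G
t=8: L0/L1/L2 = BCHDE/G/- → run B
t=9: L0/L1/L2 = BCHDEF/G/- → run B
t=10: L0/L1/L2 = BCHDEF/G/- → run B
t=11: L0/L1/L2 = BCHDEF/G/- → run B
t=12: L0/L1/L2 = CHDEF/GB/- → run C
t=13: L0/L1/L2 = CHDEF/GB/- → run C
t=14: L0/L1/L2 = HDEF/GB/- → run H
t=15: L0/L1/L2 = HDEF/GB/- → run H
t=16: L0/L1/L2 = HDEF/GB/- → run H
t=17: L0/L1/L2 = HDEF/GB/- → run H
t=18: L0/L1/L2 = DEF/GBH/- → run D
t=19: L0/L1/L2 = DEF/GBH/- → run D
t=20: L0/L1/L2 = DEF/GBH/- → run D
t=21: L0/L1/L2 = DEF/GBH/- → run D
t=22: L0/L1/L2 = EF/GBH/- → run E
t=23: L0/L1/L2 = EF/GBH/- → run E
t=24: L0/L1/L2 = F/GBH/- → run F
t=25: L0/L1/L2 = F/GBH/- → run F
t=26: L0/L1/L2 = F/GBH/- → run F
t=27: L0/L1/L2 = F/GBH/- → run F
t=28: L0/L1/L2 = -/GBHF/- → run G
t=29: L0/L1/L2 = -/BHF/- → run B
t=30: L0/L1/L2 = -/BHF/- → run B
t=31: L0/L1/L2 = -/BHF/- → run B
t=32: L0/L1/L2 = -/BHF/- → run B
t=33: L0/L1/L2 = -/HF/- → run H
t=34: L0/L1/L2 = -/HF/- → run H
t=35: L0/L1/L2 = -/F/- → run F
t=36: L0/L1/L2 = -/F/- → run F
t=37: (idle)
t=38: (idle)
t=39: (idle)
t=40: (idle)
t=41: (idle)
t=42: (idle)
t=43: (idle)
t=44: (idle)
t=45: (idle)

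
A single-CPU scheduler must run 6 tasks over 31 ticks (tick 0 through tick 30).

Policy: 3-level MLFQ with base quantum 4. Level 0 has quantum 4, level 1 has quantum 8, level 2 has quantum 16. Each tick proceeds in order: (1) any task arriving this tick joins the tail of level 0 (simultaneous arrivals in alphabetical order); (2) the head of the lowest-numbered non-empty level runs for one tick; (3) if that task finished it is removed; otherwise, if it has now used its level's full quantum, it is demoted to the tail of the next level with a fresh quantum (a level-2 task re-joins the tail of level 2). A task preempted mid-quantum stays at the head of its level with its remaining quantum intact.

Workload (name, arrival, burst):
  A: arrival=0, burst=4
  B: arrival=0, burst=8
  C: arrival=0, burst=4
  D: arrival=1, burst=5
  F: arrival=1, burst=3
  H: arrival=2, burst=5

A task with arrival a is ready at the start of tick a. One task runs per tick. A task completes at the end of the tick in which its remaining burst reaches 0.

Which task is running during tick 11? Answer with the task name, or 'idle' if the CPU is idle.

t=0: L0/L1/L2 = ABC/-/- → run A
t=1: L0/L1/L2 = ABCDF/-/- → run A
t=2: L0/L1/L2 = ABCDFH/-/- → run A
t=3: L0/L1/L2 = ABCDFH/-/- → run A
t=4: L0/L1/L2 = BCDFH/-/- → run B
t=5: L0/L1/L2 = BCDFH/-/- → run B
t=6: L0/L1/L2 = BCDFH/-/- → run B
t=7: L0/L1/L2 = BCDFH/-/- → run B
t=8: L0/L1/L2 = CDFH/B/- → run C
t=9: L0/L1/L2 = CDFH/B/- → run C
t=10: L0/L1/L2 = CDFH/B/- → run C
t=11: L0/L1/L2 = CDFH/B/- → run C
t=12: L0/L1/L2 = DFH/B/- → run D
t=13: L0/L1/L2 = DFH/B/- → run D
t=14: L0/L1/L2 = DFH/B/- → run D
t=15: L0/L1/L2 = DFH/B/- → run D
t=16: L0/L1/L2 = FH/BD/- → run F
t=17: L0/L1/L2 = FH/BD/- → run F
t=18: L0/L1/L2 = FH/BD/- → run F
t=19: L0/L1/L2 = H/BD/- → run H
t=20: L0/L1/L2 = H/BD/- → run H
t=21: L0/L1/L2 = H/BD/- → run H
t=22: L0/L1/L2 = H/BD/- → run H
t=23: L0/L1/L2 = -/BDH/- → run B
t=24: L0/L1/L2 = -/BDH/- → run B
t=25: L0/L1/L2 = -/BDH/- → run B
t=26: L0/L1/L2 = -/BDH/- → run B
t=27: L0/L1/L2 = -/DH/- → run D
t=28: L0/L1/L2 = -/H/- → run H
t=29: (idle)
t=30: (idle)

running at tick 11 = C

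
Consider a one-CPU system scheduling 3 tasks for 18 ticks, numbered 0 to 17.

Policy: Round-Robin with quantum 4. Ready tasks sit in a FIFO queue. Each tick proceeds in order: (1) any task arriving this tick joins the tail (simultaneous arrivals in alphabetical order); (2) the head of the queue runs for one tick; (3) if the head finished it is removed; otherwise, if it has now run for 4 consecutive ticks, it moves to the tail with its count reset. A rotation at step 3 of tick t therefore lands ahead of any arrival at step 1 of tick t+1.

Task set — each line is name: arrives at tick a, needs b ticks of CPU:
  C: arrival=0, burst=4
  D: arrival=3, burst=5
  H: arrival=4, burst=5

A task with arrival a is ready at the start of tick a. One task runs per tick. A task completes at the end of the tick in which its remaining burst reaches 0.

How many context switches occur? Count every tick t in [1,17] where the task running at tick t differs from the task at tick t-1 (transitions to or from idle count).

context switches = 5

t=0: queue=[C] q_used=0 → run C
t=1: queue=[C] q_used=1 → run C
t=2: queue=[C] q_used=2 → run C
t=3: queue=[C,D] q_used=3 → run C
t=4: queue=[D,H] q_used=0 → run D
t=5: queue=[D,H] q_used=1 → run D
t=6: queue=[D,H] q_used=2 → run D
t=7: queue=[D,H] q_used=3 → run D
t=8: queue=[H,D] q_used=0 → run H
t=9: queue=[H,D] q_used=1 → run H
t=10: queue=[H,D] q_used=2 → run H
t=11: queue=[H,D] q_used=3 → run H
t=12: queue=[D,H] q_used=0 → run D
t=13: queue=[H] q_used=0 → run H
t=14: (idle)
t=15: (idle)
t=16: (idle)
t=17: (idle)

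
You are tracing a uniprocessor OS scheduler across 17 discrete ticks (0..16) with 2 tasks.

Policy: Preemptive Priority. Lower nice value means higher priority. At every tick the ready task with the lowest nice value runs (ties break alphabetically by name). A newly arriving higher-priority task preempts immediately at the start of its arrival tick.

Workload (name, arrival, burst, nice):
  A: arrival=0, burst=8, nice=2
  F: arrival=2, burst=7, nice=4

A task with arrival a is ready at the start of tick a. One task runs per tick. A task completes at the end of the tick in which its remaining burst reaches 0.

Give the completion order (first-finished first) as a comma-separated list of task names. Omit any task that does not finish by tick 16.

t=0: ready={A} → run A
t=1: ready={A} → run A
t=2: ready={A,F} → run A
t=3: ready={A,F} → run A
t=4: ready={A,F} → run A
t=5: ready={A,F} → run A
t=6: ready={A,F} → run A
t=7: ready={A,F} → run A
t=8: ready={F} → run F
t=9: ready={F} → run F
t=10: ready={F} → run F
t=11: ready={F} → run F
t=12: ready={F} → run F
t=13: ready={F} → run F
t=14: ready={F} → run F
t=15: (idle)
t=16: (idle)

completion order = A, F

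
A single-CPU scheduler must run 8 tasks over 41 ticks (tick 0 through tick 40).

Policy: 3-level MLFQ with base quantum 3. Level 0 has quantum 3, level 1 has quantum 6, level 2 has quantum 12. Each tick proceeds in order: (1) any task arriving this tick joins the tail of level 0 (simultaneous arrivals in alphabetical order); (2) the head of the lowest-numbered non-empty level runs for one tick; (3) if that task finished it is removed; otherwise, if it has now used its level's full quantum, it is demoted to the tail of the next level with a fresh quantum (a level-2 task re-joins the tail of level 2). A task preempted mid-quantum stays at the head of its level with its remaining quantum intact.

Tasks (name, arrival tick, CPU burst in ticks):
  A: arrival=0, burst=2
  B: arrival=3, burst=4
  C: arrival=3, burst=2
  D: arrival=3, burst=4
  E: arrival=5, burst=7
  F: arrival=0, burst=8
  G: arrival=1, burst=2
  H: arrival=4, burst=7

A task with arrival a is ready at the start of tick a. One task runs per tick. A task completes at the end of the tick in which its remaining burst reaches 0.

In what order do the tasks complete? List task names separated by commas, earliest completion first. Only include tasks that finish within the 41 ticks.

t=0: L0/L1/L2 = AF/-/- → run A
t=1: L0/L1/L2 = AFG/-/- → run A
t=2: L0/L1/L2 = FG/-/- → run F
t=3: L0/L1/L2 = FGBCD/-/- → run F
t=4: L0/L1/L2 = FGBCDH/-/- → run F
t=5: L0/L1/L2 = GBCDHE/F/- → run G
t=6: L0/L1/L2 = GBCDHE/F/- → run G
t=7: L0/L1/L2 = BCDHE/F/- → run B
t=8: L0/L1/L2 = BCDHE/F/- → run B
t=9: L0/L1/L2 = BCDHE/F/- → run B
t=10: L0/L1/L2 = CDHE/FB/- → run C
t=11: L0/L1/L2 = CDHE/FB/- → run C
t=12: L0/L1/L2 = DHE/FB/- → run D
t=13: L0/L1/L2 = DHE/FB/- → run D
t=14: L0/L1/L2 = DHE/FB/- → run D
t=15: L0/L1/L2 = HE/FBD/- → run H
t=16: L0/L1/L2 = HE/FBD/- → run H
t=17: L0/L1/L2 = HE/FBD/- → run H
t=18: L0/L1/L2 = E/FBDH/- → run E
t=19: L0/L1/L2 = E/FBDH/- → run E
t=20: L0/L1/L2 = E/FBDH/- → run E
t=21: L0/L1/L2 = -/FBDHE/- → run F
t=22: L0/L1/L2 = -/FBDHE/- → run F
t=23: L0/L1/L2 = -/FBDHE/- → run F
t=24: L0/L1/L2 = -/FBDHE/- → run F
t=25: L0/L1/L2 = -/FBDHE/- → run F
t=26: L0/L1/L2 = -/BDHE/- → run B
t=27: L0/L1/L2 = -/DHE/- → run D
t=28: L0/L1/L2 = -/HE/- → run H
t=29: L0/L1/L2 = -/HE/- → run H
t=30: L0/L1/L2 = -/HE/- → run H
t=31: L0/L1/L2 = -/HE/- → run H
t=32: L0/L1/L2 = -/E/- → run E
t=33: L0/L1/L2 = -/E/- → run E
t=34: L0/L1/L2 = -/E/- → run E
t=35: L0/L1/L2 = -/E/- → run E
t=36: (idle)
t=37: (idle)
t=38: (idle)
t=39: (idle)
t=40: (idle)

completion order = A, G, C, F, B, D, H, E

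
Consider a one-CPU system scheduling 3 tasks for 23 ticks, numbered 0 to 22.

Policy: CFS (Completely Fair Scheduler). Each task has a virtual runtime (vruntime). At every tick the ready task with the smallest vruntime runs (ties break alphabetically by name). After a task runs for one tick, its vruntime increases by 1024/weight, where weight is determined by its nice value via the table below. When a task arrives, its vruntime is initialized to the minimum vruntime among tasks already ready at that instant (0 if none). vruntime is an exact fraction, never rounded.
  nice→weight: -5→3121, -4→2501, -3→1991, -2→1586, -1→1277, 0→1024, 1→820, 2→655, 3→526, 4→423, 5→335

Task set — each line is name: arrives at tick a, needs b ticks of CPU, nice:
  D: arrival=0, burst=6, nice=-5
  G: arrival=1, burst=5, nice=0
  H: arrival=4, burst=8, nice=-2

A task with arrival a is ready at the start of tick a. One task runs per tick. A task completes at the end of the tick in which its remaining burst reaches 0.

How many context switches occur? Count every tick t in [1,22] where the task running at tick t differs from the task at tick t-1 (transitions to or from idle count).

context switches = 15

t=0: vr[D=0] → run D
t=1: vr[D=1024/3121 G=1024/3121] → run D
t=2: vr[D=2048/3121 G=1024/3121] → run G
t=3: vr[D=2048/3121 G=4145/3121] → run D
t=4: vr[D=3072/3121 G=4145/3121 H=3072/3121] → run D
t=5: vr[D=4096/3121 G=4145/3121 H=3072/3121] → run H
t=6: vr[D=4096/3121 G=4145/3121 H=4034048/2474953] → run D
t=7: vr[D=5120/3121 G=4145/3121 H=4034048/2474953] → run G
t=8: vr[D=5120/3121 G=7266/3121 H=4034048/2474953] → run H
t=9: vr[D=5120/3121 G=7266/3121 H=5632000/2474953] → run D
t=10: vr[G=7266/3121 H=5632000/2474953] → run H
t=11: vr[G=7266/3121 H=7229952/2474953] → run G
t=12: vr[G=10387/3121 H=7229952/2474953] → run H
t=13: vr[G=10387/3121 H=8827904/2474953] → run G
t=14: vr[G=13508/3121 H=8827904/2474953] → run H
t=15: vr[G=13508/3121 H=10425856/2474953] → run H
t=16: vr[G=13508/3121 H=12023808/2474953] → run G
t=17: vr[H=12023808/2474953] → run H
t=18: vr[H=13621760/2474953] → run H
t=19: (idle)
t=20: (idle)
t=21: (idle)
t=22: (idle)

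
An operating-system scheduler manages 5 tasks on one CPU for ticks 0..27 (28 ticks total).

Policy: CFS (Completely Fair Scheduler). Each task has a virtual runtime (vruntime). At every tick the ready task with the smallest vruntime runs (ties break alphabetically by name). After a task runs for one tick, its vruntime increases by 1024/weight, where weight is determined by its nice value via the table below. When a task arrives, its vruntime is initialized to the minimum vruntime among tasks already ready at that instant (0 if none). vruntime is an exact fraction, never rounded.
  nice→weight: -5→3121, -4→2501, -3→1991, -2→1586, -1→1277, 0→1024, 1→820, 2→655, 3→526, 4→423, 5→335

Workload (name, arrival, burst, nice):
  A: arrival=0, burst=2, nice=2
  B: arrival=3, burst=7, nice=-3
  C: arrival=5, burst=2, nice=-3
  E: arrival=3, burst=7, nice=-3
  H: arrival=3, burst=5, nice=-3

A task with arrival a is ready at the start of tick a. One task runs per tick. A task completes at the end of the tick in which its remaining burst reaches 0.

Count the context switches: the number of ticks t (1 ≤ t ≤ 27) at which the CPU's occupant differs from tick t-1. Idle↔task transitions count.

t=0: vr[A=0] → run A
t=1: vr[A=1024/655] → run A
t=2: (idle)
t=3: vr[B=0 E=0 H=0] → run B
t=4: vr[B=1024/1991 E=0 H=0] → run E
t=5: vr[B=1024/1991 C=0 E=1024/1991 H=0] → run C
t=6: vr[B=1024/1991 C=1024/1991 E=1024/1991 H=0] → run H
t=7: vr[B=1024/1991 C=1024/1991 E=1024/1991 H=1024/1991] → run B
t=8: vr[B=2048/1991 C=1024/1991 E=1024/1991 H=1024/1991] → run C
t=9: vr[B=2048/1991 E=1024/1991 H=1024/1991] → run E
t=10: vr[B=2048/1991 E=2048/1991 H=1024/1991] → run H
t=11: vr[B=2048/1991 E=2048/1991 H=2048/1991] → run B
t=12: vr[B=3072/1991 E=2048/1991 H=2048/1991] → run E
t=13: vr[B=3072/1991 E=3072/1991 H=2048/1991] → run H
t=14: vr[B=3072/1991 E=3072/1991 H=3072/1991] → run B
t=15: vr[B=4096/1991 E=3072/1991 H=3072/1991] → run E
t=16: vr[B=4096/1991 E=4096/1991 H=3072/1991] → run H
t=17: vr[B=4096/1991 E=4096/1991 H=4096/1991] → run B
t=18: vr[B=5120/1991 E=4096/1991 H=4096/1991] → run E
t=19: vr[B=5120/1991 E=5120/1991 H=4096/1991] → run H
t=20: vr[B=5120/1991 E=5120/1991] → run B
t=21: vr[B=6144/1991 E=5120/1991] → run E
t=22: vr[B=6144/1991 E=6144/1991] → run B
t=23: vr[E=6144/1991] → run E
t=24: (idle)
t=25: (idle)
t=26: (idle)
t=27: (idle)

context switches = 23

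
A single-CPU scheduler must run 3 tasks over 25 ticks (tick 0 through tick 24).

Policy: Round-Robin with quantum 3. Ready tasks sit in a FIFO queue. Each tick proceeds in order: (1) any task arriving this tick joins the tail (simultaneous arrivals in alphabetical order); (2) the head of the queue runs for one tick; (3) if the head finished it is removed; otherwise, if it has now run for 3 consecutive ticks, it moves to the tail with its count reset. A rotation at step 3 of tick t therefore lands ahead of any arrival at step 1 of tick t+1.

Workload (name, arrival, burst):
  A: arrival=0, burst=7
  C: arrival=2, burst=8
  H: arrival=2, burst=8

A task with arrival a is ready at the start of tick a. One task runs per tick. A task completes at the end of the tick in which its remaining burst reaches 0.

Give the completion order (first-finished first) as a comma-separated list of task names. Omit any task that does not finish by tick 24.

completion order = A, C, H

t=0: queue=[A] q_used=0 → run A
t=1: queue=[A] q_used=1 → run A
t=2: queue=[A,C,H] q_used=2 → run A
t=3: queue=[C,H,A] q_used=0 → run C
t=4: queue=[C,H,A] q_used=1 → run C
t=5: queue=[C,H,A] q_used=2 → run C
t=6: queue=[H,A,C] q_used=0 → run H
t=7: queue=[H,A,C] q_used=1 → run H
t=8: queue=[H,A,C] q_used=2 → run H
t=9: queue=[A,C,H] q_used=0 → run A
t=10: queue=[A,C,H] q_used=1 → run A
t=11: queue=[A,C,H] q_used=2 → run A
t=12: queue=[C,H,A] q_used=0 → run C
t=13: queue=[C,H,A] q_used=1 → run C
t=14: queue=[C,H,A] q_used=2 → run C
t=15: queue=[H,A,C] q_used=0 → run H
t=16: queue=[H,A,C] q_used=1 → run H
t=17: queue=[H,A,C] q_used=2 → run H
t=18: queue=[A,C,H] q_used=0 → run A
t=19: queue=[C,H] q_used=0 → run C
t=20: queue=[C,H] q_used=1 → run C
t=21: queue=[H] q_used=0 → run H
t=22: queue=[H] q_used=1 → run H
t=23: (idle)
t=24: (idle)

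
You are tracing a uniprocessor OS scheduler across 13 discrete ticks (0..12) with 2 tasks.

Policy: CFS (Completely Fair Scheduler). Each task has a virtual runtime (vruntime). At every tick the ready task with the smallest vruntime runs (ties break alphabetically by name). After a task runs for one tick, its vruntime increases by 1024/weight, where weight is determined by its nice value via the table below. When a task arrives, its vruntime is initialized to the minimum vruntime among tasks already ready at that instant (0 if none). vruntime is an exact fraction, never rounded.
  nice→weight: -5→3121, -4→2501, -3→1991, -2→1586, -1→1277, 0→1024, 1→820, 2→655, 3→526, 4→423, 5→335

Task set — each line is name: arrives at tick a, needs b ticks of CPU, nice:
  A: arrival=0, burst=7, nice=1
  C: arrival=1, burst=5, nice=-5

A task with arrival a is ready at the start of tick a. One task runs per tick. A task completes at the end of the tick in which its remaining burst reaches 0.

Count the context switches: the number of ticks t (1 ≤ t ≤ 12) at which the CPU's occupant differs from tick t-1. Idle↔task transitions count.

t=0: vr[A=0] → run A
t=1: vr[A=256/205 C=256/205] → run A
t=2: vr[A=512/205 C=256/205] → run C
t=3: vr[A=512/205 C=1008896/639805] → run C
t=4: vr[A=512/205 C=1218816/639805] → run C
t=5: vr[A=512/205 C=1428736/639805] → run C
t=6: vr[A=512/205 C=1638656/639805] → run A
t=7: vr[A=768/205 C=1638656/639805] → run C
t=8: vr[A=768/205] → run A
t=9: vr[A=1024/205] → run A
t=10: vr[A=256/41] → run A
t=11: vr[A=1536/205] → run A
t=12: (idle)

context switches = 5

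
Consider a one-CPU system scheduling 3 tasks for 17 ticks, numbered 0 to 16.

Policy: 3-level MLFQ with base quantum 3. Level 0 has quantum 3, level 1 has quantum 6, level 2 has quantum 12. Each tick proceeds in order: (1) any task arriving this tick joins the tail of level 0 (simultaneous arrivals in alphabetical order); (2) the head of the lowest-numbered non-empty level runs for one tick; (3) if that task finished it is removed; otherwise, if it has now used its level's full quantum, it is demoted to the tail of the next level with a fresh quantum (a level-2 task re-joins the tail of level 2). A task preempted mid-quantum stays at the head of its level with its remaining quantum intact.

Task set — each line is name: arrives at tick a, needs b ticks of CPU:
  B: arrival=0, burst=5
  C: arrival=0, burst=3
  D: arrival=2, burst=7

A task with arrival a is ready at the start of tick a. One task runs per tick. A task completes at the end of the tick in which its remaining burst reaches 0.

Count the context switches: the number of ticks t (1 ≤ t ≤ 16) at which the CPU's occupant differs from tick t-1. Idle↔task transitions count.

t=0: L0/L1/L2 = BC/-/- → run B
t=1: L0/L1/L2 = BC/-/- → run B
t=2: L0/L1/L2 = BCD/-/- → run B
t=3: L0/L1/L2 = CD/B/- → run C
t=4: L0/L1/L2 = CD/B/- → run C
t=5: L0/L1/L2 = CD/B/- → run C
t=6: L0/L1/L2 = D/B/- → run D
t=7: L0/L1/L2 = D/B/- → run D
t=8: L0/L1/L2 = D/B/- → run D
t=9: L0/L1/L2 = -/BD/- → run B
t=10: L0/L1/L2 = -/BD/- → run B
t=11: L0/L1/L2 = -/D/- → run D
t=12: L0/L1/L2 = -/D/- → run D
t=13: L0/L1/L2 = -/D/- → run D
t=14: L0/L1/L2 = -/D/- → run D
t=15: (idle)
t=16: (idle)

context switches = 5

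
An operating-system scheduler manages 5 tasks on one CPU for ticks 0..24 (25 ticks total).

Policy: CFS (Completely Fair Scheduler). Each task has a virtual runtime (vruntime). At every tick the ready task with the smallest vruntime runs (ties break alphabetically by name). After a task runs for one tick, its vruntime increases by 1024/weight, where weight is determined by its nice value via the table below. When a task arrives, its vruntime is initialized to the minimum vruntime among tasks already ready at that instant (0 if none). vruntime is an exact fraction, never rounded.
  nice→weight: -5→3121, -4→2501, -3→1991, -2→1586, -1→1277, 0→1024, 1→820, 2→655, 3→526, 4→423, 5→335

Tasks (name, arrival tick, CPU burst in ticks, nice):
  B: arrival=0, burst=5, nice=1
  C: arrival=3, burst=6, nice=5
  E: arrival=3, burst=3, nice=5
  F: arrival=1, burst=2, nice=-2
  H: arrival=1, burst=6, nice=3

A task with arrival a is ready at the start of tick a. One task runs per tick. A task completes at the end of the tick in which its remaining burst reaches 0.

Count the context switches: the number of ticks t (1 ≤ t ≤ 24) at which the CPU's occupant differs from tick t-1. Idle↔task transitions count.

context switches = 19

t=0: vr[B=0] → run B
t=1: vr[B=256/205 F=256/205 H=256/205] → run B
t=2: vr[B=512/205 F=256/205 H=256/205] → run F
t=3: vr[B=512/205 C=256/205 E=256/205 F=307968/162565 H=256/205] → run C
t=4: vr[B=512/205 C=59136/13735 E=256/205 F=307968/162565 H=256/205] → run E
t=5: vr[B=512/205 C=59136/13735 E=59136/13735 F=307968/162565 H=256/205] → run H
t=6: vr[B=512/205 C=59136/13735 E=59136/13735 F=307968/162565 H=172288/53915] → run F
t=7: vr[B=512/205 C=59136/13735 E=59136/13735 H=172288/53915] → run B
t=8: vr[B=768/205 C=59136/13735 E=59136/13735 H=172288/53915] → run H
t=9: vr[B=768/205 C=59136/13735 E=59136/13735 H=277248/53915] → run B
t=10: vr[B=1024/205 C=59136/13735 E=59136/13735 H=277248/53915] → run C
t=11: vr[B=1024/205 C=20224/2747 E=59136/13735 H=277248/53915] → run E
t=12: vr[B=1024/205 C=20224/2747 E=20224/2747 H=277248/53915] → run B
t=13: vr[C=20224/2747 E=20224/2747 H=277248/53915] → run H
t=14: vr[C=20224/2747 E=20224/2747 H=382208/53915] → run H
t=15: vr[C=20224/2747 E=20224/2747 H=487168/53915] → run C
t=16: vr[C=143104/13735 E=20224/2747 H=487168/53915] → run E
t=17: vr[C=143104/13735 H=487168/53915] → run H
t=18: vr[C=143104/13735 H=592128/53915] → run C
t=19: vr[C=185088/13735 H=592128/53915] → run H
t=20: vr[C=185088/13735] → run C
t=21: vr[C=227072/13735] → run C
t=22: (idle)
t=23: (idle)
t=24: (idle)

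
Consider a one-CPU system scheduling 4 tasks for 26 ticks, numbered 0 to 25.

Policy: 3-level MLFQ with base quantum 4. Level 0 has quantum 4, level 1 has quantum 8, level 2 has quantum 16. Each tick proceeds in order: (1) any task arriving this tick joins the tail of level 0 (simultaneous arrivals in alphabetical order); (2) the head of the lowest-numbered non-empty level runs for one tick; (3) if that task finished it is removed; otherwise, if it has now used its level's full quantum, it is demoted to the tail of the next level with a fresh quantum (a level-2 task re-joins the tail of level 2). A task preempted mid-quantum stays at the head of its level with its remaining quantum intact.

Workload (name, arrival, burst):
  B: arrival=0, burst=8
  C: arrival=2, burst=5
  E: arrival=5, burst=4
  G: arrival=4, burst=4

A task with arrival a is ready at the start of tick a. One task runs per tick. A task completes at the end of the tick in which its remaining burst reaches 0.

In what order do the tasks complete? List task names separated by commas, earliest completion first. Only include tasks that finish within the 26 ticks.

completion order = G, E, B, C

t=0: L0/L1/L2 = B/-/- → run B
t=1: L0/L1/L2 = B/-/- → run B
t=2: L0/L1/L2 = BC/-/- → run B
t=3: L0/L1/L2 = BC/-/- → run B
t=4: L0/L1/L2 = CG/B/- → run C
t=5: L0/L1/L2 = CGE/B/- → run C
t=6: L0/L1/L2 = CGE/B/- → run C
t=7: L0/L1/L2 = CGE/B/- → run C
t=8: L0/L1/L2 = GE/BC/- → run G
t=9: L0/L1/L2 = GE/BC/- → run G
t=10: L0/L1/L2 = GE/BC/- → run G
t=11: L0/L1/L2 = GE/BC/- → run G
t=12: L0/L1/L2 = E/BC/- → run E
t=13: L0/L1/L2 = E/BC/- → run E
t=14: L0/L1/L2 = E/BC/- → run E
t=15: L0/L1/L2 = E/BC/- → run E
t=16: L0/L1/L2 = -/BC/- → run B
t=17: L0/L1/L2 = -/BC/- → run B
t=18: L0/L1/L2 = -/BC/- → run B
t=19: L0/L1/L2 = -/BC/- → run B
t=20: L0/L1/L2 = -/C/- → run C
t=21: (idle)
t=22: (idle)
t=23: (idle)
t=24: (idle)
t=25: (idle)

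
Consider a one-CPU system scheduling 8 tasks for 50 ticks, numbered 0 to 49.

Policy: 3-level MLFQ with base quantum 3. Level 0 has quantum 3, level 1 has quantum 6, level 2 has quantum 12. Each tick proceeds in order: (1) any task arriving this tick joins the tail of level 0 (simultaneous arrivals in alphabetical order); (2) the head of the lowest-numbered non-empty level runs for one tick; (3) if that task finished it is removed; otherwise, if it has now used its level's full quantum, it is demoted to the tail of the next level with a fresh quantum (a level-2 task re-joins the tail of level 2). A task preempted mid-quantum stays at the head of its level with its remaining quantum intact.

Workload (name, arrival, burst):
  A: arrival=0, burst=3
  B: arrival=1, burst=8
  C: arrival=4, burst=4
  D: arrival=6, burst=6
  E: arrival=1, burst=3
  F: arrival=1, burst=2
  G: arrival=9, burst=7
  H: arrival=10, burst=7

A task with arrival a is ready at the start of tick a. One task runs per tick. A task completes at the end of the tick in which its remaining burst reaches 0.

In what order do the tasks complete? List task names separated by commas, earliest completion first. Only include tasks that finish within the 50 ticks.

completion order = A, E, F, B, C, D, G, H

t=0: L0/L1/L2 = A/-/- → run A
t=1: L0/L1/L2 = ABEF/-/- → run A
t=2: L0/L1/L2 = ABEF/-/- → run A
t=3: L0/L1/L2 = BEF/-/- → run B
t=4: L0/L1/L2 = BEFC/-/- → run B
t=5: L0/L1/L2 = BEFC/-/- → run B
t=6: L0/L1/L2 = EFCD/B/- → run E
t=7: L0/L1/L2 = EFCD/B/- → run E
t=8: L0/L1/L2 = EFCD/B/- → run E
t=9: L0/L1/L2 = FCDG/B/- → run F
t=10: L0/L1/L2 = FCDGH/B/- → run F
t=11: L0/L1/L2 = CDGH/B/- → run C
t=12: L0/L1/L2 = CDGH/B/- → run C
t=13: L0/L1/L2 = CDGH/B/- → run C
t=14: L0/L1/L2 = DGH/BC/- → run D
t=15: L0/L1/L2 = DGH/BC/- → run D
t=16: L0/L1/L2 = DGH/BC/- → run D
t=17: L0/L1/L2 = GH/BCD/- → run G
t=18: L0/L1/L2 = GH/BCD/- → run G
t=19: L0/L1/L2 = GH/BCD/- → run G
t=20: L0/L1/L2 = H/BCDG/- → run H
t=21: L0/L1/L2 = H/BCDG/- → run H
t=22: L0/L1/L2 = H/BCDG/- → run H
t=23: L0/L1/L2 = -/BCDGH/- → run B
t=24: L0/L1/L2 = -/BCDGH/- → run B
t=25: L0/L1/L2 = -/BCDGH/- → run B
t=26: L0/L1/L2 = -/BCDGH/- → run B
t=27: L0/L1/L2 = -/BCDGH/- → run B
t=28: L0/L1/L2 = -/CDGH/- → run C
t=29: L0/L1/L2 = -/DGH/- → run D
t=30: L0/L1/L2 = -/DGH/- → run D
t=31: L0/L1/L2 = -/DGH/- → run D
t=32: L0/L1/L2 = -/GH/- → run G
t=33: L0/L1/L2 = -/GH/- → run G
t=34: L0/L1/L2 = -/GH/- → run G
t=35: L0/L1/L2 = -/GH/- → run G
t=36: L0/L1/L2 = -/H/- → run H
t=37: L0/L1/L2 = -/H/- → run H
t=38: L0/L1/L2 = -/H/- → run H
t=39: L0/L1/L2 = -/H/- → run H
t=40: (idle)
t=41: (idle)
t=42: (idle)
t=43: (idle)
t=44: (idle)
t=45: (idle)
t=46: (idle)
t=47: (idle)
t=48: (idle)
t=49: (idle)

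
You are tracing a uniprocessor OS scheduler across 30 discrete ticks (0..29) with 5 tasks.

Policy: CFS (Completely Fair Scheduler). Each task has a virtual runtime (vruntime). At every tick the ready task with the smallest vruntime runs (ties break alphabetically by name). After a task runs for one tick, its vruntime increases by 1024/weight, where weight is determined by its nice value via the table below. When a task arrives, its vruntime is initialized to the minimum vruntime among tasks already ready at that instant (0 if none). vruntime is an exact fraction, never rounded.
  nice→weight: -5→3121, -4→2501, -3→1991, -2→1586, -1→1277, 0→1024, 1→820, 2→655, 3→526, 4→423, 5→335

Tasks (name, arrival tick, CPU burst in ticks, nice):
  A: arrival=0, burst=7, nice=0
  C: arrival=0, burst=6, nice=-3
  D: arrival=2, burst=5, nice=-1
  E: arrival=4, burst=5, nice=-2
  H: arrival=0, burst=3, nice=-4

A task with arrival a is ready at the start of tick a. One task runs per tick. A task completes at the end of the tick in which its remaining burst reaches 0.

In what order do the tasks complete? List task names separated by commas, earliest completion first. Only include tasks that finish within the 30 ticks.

completion order = H, C, E, D, A

t=0: vr[A=0 C=0 H=0] → run A
t=1: vr[A=1 C=0 H=0] → run C
t=2: vr[A=1 C=1024/1991 D=0 H=0] → run D
t=3: vr[A=1 C=1024/1991 D=1024/1277 H=0] → run H
t=4: vr[A=1 C=1024/1991 D=1024/1277 E=1024/2501 H=1024/2501] → run E
t=5: vr[A=1 C=1024/1991 D=1024/1277 E=34304/32513 H=1024/2501] → run H
t=6: vr[A=1 C=1024/1991 D=1024/1277 E=34304/32513 H=2048/2501] → run C
t=7: vr[A=1 C=2048/1991 D=1024/1277 E=34304/32513 H=2048/2501] → run D
t=8: vr[A=1 C=2048/1991 D=2048/1277 E=34304/32513 H=2048/2501] → run H
t=9: vr[A=1 C=2048/1991 D=2048/1277 E=34304/32513] → run A
t=10: vr[A=2 C=2048/1991 D=2048/1277 E=34304/32513] → run C
t=11: vr[A=2 C=3072/1991 D=2048/1277 E=34304/32513] → run E
t=12: vr[A=2 C=3072/1991 D=2048/1277 E=55296/32513] → run C
t=13: vr[A=2 C=4096/1991 D=2048/1277 E=55296/32513] → run D
t=14: vr[A=2 C=4096/1991 D=3072/1277 E=55296/32513] → run E
t=15: vr[A=2 C=4096/1991 D=3072/1277 E=76288/32513] → run A
t=16: vr[A=3 C=4096/1991 D=3072/1277 E=76288/32513] → run C
t=17: vr[A=3 C=5120/1991 D=3072/1277 E=76288/32513] → run E
t=18: vr[A=3 C=5120/1991 D=3072/1277 E=97280/32513] → run D
t=19: vr[A=3 C=5120/1991 D=4096/1277 E=97280/32513] → run C
t=20: vr[A=3 D=4096/1277 E=97280/32513] → run E
t=21: vr[A=3 D=4096/1277] → run A
t=22: vr[A=4 D=4096/1277] → run D
t=23: vr[A=4] → run A
t=24: vr[A=5] → run A
t=25: vr[A=6] → run A
t=26: (idle)
t=27: (idle)
t=28: (idle)
t=29: (idle)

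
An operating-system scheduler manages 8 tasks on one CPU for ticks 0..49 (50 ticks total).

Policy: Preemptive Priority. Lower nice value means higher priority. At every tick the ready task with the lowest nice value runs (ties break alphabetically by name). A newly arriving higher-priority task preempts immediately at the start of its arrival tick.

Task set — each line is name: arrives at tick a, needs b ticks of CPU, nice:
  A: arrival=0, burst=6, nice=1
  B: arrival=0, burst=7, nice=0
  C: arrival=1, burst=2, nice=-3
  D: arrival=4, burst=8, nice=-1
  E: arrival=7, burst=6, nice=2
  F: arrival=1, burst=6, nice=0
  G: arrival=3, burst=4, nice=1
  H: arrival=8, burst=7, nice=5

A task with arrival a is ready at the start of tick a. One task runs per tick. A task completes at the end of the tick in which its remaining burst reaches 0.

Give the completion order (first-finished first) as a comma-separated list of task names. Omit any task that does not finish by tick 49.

completion order = C, D, B, F, A, G, E, H

t=0: ready={A,B} → run B
t=1: ready={A,B,C,F} → run C
t=2: ready={A,B,C,F} → run C
t=3: ready={A,B,F,G} → run B
t=4: ready={A,B,D,F,G} → run D
t=5: ready={A,B,D,F,G} → run D
t=6: ready={A,B,D,F,G} → run D
t=7: ready={A,B,D,E,F,G} → run D
t=8: ready={A,B,D,E,F,G,H} → run D
t=9: ready={A,B,D,E,F,G,H} → run D
t=10: ready={A,B,D,E,F,G,H} → run D
t=11: ready={A,B,D,E,F,G,H} → run D
t=12: ready={A,B,E,F,G,H} → run B
t=13: ready={A,B,E,F,G,H} → run B
t=14: ready={A,B,E,F,G,H} → run B
t=15: ready={A,B,E,F,G,H} → run B
t=16: ready={A,B,E,F,G,H} → run B
t=17: ready={A,E,F,G,H} → run F
t=18: ready={A,E,F,G,H} → run F
t=19: ready={A,E,F,G,H} → run F
t=20: ready={A,E,F,G,H} → run F
t=21: ready={A,E,F,G,H} → run F
t=22: ready={A,E,F,G,H} → run F
t=23: ready={A,E,G,H} → run A
t=24: ready={A,E,G,H} → run A
t=25: ready={A,E,G,H} → run A
t=26: ready={A,E,G,H} → run A
t=27: ready={A,E,G,H} → run A
t=28: ready={A,E,G,H} → run A
t=29: ready={E,G,H} → run G
t=30: ready={E,G,H} → run G
t=31: ready={E,G,H} → run G
t=32: ready={E,G,H} → run G
t=33: ready={E,H} → run E
t=34: ready={E,H} → run E
t=35: ready={E,H} → run E
t=36: ready={E,H} → run E
t=37: ready={E,H} → run E
t=38: ready={E,H} → run E
t=39: ready={H} → run H
t=40: ready={H} → run H
t=41: ready={H} → run H
t=42: ready={H} → run H
t=43: ready={H} → run H
t=44: ready={H} → run H
t=45: ready={H} → run H
t=46: (idle)
t=47: (idle)
t=48: (idle)
t=49: (idle)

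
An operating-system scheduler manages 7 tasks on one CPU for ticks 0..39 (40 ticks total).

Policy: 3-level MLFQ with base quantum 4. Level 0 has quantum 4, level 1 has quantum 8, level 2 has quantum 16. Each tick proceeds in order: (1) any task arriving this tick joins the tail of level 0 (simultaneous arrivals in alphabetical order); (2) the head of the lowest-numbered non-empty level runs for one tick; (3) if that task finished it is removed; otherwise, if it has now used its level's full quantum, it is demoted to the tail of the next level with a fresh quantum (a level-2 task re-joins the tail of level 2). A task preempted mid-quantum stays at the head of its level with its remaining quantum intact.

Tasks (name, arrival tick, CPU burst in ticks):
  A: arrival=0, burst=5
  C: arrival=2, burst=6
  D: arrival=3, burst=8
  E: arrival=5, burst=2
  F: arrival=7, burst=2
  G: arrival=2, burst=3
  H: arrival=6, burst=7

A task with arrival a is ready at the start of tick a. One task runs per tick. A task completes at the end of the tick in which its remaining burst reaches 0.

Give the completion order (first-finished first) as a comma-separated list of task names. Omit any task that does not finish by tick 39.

t=0: L0/L1/L2 = A/-/- → run A
t=1: L0/L1/L2 = A/-/- → run A
t=2: L0/L1/L2 = ACG/-/- → run A
t=3: L0/L1/L2 = ACGD/-/- → run A
t=4: L0/L1/L2 = CGD/A/- → run C
t=5: L0/L1/L2 = CGDE/A/- → run C
t=6: L0/L1/L2 = CGDEH/A/- → run C
t=7: L0/L1/L2 = CGDEHF/A/- → run C
t=8: L0/L1/L2 = GDEHF/AC/- → run G
t=9: L0/L1/L2 = GDEHF/AC/- → run G
t=10: L0/L1/L2 = GDEHF/AC/- → run G
t=11: L0/L1/L2 = DEHF/AC/- → run D
t=12: L0/L1/L2 = DEHF/AC/- → run D
t=13: L0/L1/L2 = DEHF/AC/- → run D
t=14: L0/L1/L2 = DEHF/AC/- → run D
t=15: L0/L1/L2 = EHF/ACD/- → run E
t=16: L0/L1/L2 = EHF/ACD/- → run E
t=17: L0/L1/L2 = HF/ACD/- → run H
t=18: L0/L1/L2 = HF/ACD/- → run H
t=19: L0/L1/L2 = HF/ACD/- → run H
t=20: L0/L1/L2 = HF/ACD/- → run H
t=21: L0/L1/L2 = F/ACDH/- → run F
t=22: L0/L1/L2 = F/ACDH/- → run F
t=23: L0/L1/L2 = -/ACDH/- → run A
t=24: L0/L1/L2 = -/CDH/- → run C
t=25: L0/L1/L2 = -/CDH/- → run C
t=26: L0/L1/L2 = -/DH/- → run D
t=27: L0/L1/L2 = -/DH/- → run D
t=28: L0/L1/L2 = -/DH/- → run D
t=29: L0/L1/L2 = -/DH/- → run D
t=30: L0/L1/L2 = -/H/- → run H
t=31: L0/L1/L2 = -/H/- → run H
t=32: L0/L1/L2 = -/H/- → run H
t=33: (idle)
t=34: (idle)
t=35: (idle)
t=36: (idle)
t=37: (idle)
t=38: (idle)
t=39: (idle)

completion order = G, E, F, A, C, D, H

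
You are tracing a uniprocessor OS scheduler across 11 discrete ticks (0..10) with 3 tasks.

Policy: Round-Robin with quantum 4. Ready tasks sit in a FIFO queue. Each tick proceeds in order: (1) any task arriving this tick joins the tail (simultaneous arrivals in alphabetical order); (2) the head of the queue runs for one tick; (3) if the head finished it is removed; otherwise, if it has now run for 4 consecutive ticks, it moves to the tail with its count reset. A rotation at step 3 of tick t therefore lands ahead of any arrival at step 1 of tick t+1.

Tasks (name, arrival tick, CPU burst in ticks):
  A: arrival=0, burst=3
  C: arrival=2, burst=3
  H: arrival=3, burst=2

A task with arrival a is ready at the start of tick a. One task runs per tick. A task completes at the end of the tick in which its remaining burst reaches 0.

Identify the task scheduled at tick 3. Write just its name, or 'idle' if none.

t=0: queue=[A] q_used=0 → run A
t=1: queue=[A] q_used=1 → run A
t=2: queue=[A,C] q_used=2 → run A
t=3: queue=[C,H] q_used=0 → run C
t=4: queue=[C,H] q_used=1 → run C
t=5: queue=[C,H] q_used=2 → run C
t=6: queue=[H] q_used=0 → run H
t=7: queue=[H] q_used=1 → run H
t=8: (idle)
t=9: (idle)
t=10: (idle)

running at tick 3 = C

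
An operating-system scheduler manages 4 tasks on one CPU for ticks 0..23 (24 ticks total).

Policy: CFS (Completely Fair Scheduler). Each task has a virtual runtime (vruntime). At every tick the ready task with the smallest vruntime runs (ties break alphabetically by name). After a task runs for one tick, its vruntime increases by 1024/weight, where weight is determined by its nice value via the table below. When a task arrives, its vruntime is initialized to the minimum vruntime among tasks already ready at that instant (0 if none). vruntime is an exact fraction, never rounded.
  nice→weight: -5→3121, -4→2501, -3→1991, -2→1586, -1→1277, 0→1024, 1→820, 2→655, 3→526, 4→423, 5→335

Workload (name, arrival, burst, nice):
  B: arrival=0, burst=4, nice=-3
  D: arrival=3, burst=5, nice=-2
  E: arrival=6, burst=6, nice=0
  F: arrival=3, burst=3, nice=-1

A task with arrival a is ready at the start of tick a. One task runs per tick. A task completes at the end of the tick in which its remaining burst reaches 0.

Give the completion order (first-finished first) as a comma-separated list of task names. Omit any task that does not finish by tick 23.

t=0: vr[B=0] → run B
t=1: vr[B=1024/1991] → run B
t=2: vr[B=2048/1991] → run B
t=3: vr[B=3072/1991 D=3072/1991 F=3072/1991] → run B
t=4: vr[D=3072/1991 F=3072/1991] → run D
t=5: vr[D=3455488/1578863 F=3072/1991] → run F
t=6: vr[D=3455488/1578863 E=3455488/1578863 F=5961728/2542507] → run D
t=7: vr[D=4474880/1578863 E=3455488/1578863 F=5961728/2542507] → run E
t=8: vr[D=4474880/1578863 E=5034351/1578863 F=5961728/2542507] → run F
t=9: vr[D=4474880/1578863 E=5034351/1578863 F=8000512/2542507] → run D
t=10: vr[D=5494272/1578863 E=5034351/1578863 F=8000512/2542507] → run F
t=11: vr[D=5494272/1578863 E=5034351/1578863] → run E
t=12: vr[D=5494272/1578863 E=6613214/1578863] → run D
t=13: vr[D=6513664/1578863 E=6613214/1578863] → run D
t=14: vr[E=6613214/1578863] → run E
t=15: vr[E=8192077/1578863] → run E
t=16: vr[E=9770940/1578863] → run E
t=17: vr[E=11349803/1578863] → run E
t=18: (idle)
t=19: (idle)
t=20: (idle)
t=21: (idle)
t=22: (idle)
t=23: (idle)

completion order = B, F, D, E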